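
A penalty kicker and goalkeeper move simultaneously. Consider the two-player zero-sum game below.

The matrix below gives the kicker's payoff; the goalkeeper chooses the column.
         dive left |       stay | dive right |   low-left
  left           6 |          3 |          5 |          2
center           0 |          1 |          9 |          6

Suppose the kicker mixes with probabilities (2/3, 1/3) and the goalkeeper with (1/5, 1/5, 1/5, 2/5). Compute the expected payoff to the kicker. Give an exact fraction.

58/15

Against (1/5, 1/5, 1/5, 2/5), each row's expected payoff is left: 18/5; center: 22/5.
Taking the (2/3, 1/3)-weighted average: (2/3)·(18/5) + (1/3)·(22/5) = 58/15.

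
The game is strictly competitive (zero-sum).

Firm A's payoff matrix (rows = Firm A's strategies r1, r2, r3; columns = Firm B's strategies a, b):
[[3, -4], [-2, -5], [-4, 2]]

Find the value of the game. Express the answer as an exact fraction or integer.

Row r2 is strictly dominated by row r1, so Firm A never plays it.
The remaining 2×2 game on (r1, r3) × (a, b) has no saddle point. Let Firm A play r1 with probability p; indifference gives 3p − 4(1−p) = −4p + 2(1−p), so p = 6/13.
Similarly Firm B's optimal q on a is 6/13, and the value is 3·(6/13) + (-4)·(7/13) = -10/13.

-10/13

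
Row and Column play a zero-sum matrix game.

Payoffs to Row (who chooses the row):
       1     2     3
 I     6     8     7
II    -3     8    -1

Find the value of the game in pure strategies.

6

Row minima: 6, -3 → Row's maximin is 6.
Column maxima: 6, 8, 7 → Column's minimax is 6.
They coincide at (I, 1), so the value is 6.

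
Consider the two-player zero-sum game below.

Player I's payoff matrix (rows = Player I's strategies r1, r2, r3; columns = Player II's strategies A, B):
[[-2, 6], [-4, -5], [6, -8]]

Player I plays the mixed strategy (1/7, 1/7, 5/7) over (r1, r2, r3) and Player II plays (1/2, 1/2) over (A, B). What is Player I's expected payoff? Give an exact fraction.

Against (1/2, 1/2), each row's expected payoff is r1: 2; r2: -9/2; r3: -1.
Taking the (1/7, 1/7, 5/7)-weighted average: (1/7)·(2) + (1/7)·(-9/2) + (5/7)·(-1) = -15/14.

-15/14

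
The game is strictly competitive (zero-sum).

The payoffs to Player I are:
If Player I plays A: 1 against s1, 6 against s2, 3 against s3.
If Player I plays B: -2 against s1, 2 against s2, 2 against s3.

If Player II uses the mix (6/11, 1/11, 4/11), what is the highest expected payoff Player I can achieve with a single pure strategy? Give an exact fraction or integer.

24/11

A: (1)·(6/11) + (6)·(1/11) + (3)·(4/11) = 24/11.
B: (-2)·(6/11) + (2)·(1/11) + (2)·(4/11) = -2/11.
The best pure response is A with expected payoff 24/11.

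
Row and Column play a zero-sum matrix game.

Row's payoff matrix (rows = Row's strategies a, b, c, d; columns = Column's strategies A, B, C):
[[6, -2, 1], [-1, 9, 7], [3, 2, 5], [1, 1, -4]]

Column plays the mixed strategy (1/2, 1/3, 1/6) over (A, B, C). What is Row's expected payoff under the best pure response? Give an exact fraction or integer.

a: (6)·(1/2) + (-2)·(1/3) + (1)·(1/6) = 5/2.
b: (-1)·(1/2) + (9)·(1/3) + (7)·(1/6) = 11/3.
c: (3)·(1/2) + (2)·(1/3) + (5)·(1/6) = 3.
d: (1)·(1/2) + (1)·(1/3) + (-4)·(1/6) = 1/6.
The best pure response is b with expected payoff 11/3.

11/3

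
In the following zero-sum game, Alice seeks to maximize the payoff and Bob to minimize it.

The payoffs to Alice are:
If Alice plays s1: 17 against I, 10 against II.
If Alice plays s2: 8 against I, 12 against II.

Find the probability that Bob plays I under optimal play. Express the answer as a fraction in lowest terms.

2/11

Row minima are 10 and 8, so Alice's maximin is 10; column maxima are 17 and 12, so Bob's minimax is 12. These differ, so the equilibrium is in mixed strategies.
Let Bob play I with probability q. Alice is indifferent when 17q + 10(1−q) = 8q + 12(1−q), giving q = 2/11.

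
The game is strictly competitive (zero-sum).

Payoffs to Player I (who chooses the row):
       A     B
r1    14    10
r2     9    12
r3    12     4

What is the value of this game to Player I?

78/7

Row r3 is strictly dominated by row r1, so Player I never plays it.
The remaining 2×2 game on (r1, r2) × (A, B) has no saddle point. Let Player I play r1 with probability p; indifference gives 14p + 9(1−p) = 10p + 12(1−p), so p = 3/7.
Similarly Player II's optimal q on A is 2/7, and the value is 14·(2/7) + (10)·(5/7) = 78/7.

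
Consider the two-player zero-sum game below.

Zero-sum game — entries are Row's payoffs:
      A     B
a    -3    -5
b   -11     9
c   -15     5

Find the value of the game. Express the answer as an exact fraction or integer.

-41/11

Row c is strictly dominated by row b, so Row never plays it.
The remaining 2×2 game on (a, b) × (A, B) has no saddle point. Let Row play a with probability p; indifference gives −3p − 11(1−p) = −5p + 9(1−p), so p = 10/11.
Similarly Column's optimal q on A is 7/11, and the value is -3·(7/11) + (-5)·(4/11) = -41/11.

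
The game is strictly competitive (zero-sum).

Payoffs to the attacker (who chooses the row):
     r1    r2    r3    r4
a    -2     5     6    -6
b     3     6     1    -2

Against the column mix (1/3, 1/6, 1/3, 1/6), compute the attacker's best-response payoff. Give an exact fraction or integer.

a: (-2)·(1/3) + (5)·(1/6) + (6)·(1/3) + (-6)·(1/6) = 7/6.
b: (3)·(1/3) + (6)·(1/6) + (1)·(1/3) + (-2)·(1/6) = 2.
The best pure response is b with expected payoff 2.

2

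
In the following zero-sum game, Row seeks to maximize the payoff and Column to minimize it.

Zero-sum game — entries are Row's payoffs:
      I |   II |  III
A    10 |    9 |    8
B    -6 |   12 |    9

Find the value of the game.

Column II is strictly dominated by III for Column (it gives Row more in every row).
The remaining 2×2 game on (A, B) × (I, III) has no saddle point. Let Row play A with probability p; indifference gives 10p − 6(1−p) = 8p + 9(1−p), so p = 15/17.
Similarly Column's optimal q on I is 1/17, and the value is 10·(1/17) + (8)·(16/17) = 138/17.

138/17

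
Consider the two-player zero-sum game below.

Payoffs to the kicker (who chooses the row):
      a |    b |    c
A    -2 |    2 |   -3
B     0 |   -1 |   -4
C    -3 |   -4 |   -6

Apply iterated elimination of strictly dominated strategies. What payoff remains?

-3

Row C is strictly dominated by row A (-2>-3, 2>-4, -3>-6); eliminate C.
Column b is strictly dominated by c for the goalkeeper (-3<2, -4<-1); eliminate b.
Column a is strictly dominated by c for the goalkeeper (-3<-2, -4<0); eliminate a.
Row B is strictly dominated by row A (-3>-4); eliminate B.
Only (A, c) remains, with payoff -3.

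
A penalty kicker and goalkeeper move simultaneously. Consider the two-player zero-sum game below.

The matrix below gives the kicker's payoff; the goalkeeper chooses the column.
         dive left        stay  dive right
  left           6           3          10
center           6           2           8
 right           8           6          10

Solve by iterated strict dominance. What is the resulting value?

6

Row center is strictly dominated by row right (8>6, 6>2, 10>8); eliminate center.
Column dive left is strictly dominated by stay for the goalkeeper (3<6, 6<8); eliminate dive left.
Column dive right is strictly dominated by stay for the goalkeeper (3<10, 6<10); eliminate dive right.
Row left is strictly dominated by row right (6>3); eliminate left.
Only (right, stay) remains, with payoff 6.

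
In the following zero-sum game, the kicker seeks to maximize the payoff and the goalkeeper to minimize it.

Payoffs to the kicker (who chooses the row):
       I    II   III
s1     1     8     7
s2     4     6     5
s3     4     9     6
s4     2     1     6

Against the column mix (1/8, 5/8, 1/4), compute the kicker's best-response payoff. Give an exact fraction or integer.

61/8

s1: (1)·(1/8) + (8)·(5/8) + (7)·(1/4) = 55/8.
s2: (4)·(1/8) + (6)·(5/8) + (5)·(1/4) = 11/2.
s3: (4)·(1/8) + (9)·(5/8) + (6)·(1/4) = 61/8.
s4: (2)·(1/8) + (1)·(5/8) + (6)·(1/4) = 19/8.
The best pure response is s3 with expected payoff 61/8.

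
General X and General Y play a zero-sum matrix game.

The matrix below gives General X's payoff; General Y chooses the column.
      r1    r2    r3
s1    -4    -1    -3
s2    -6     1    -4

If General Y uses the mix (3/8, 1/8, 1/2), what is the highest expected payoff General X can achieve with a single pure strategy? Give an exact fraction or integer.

s1: (-4)·(3/8) + (-1)·(1/8) + (-3)·(1/2) = -25/8.
s2: (-6)·(3/8) + (1)·(1/8) + (-4)·(1/2) = -33/8.
The best pure response is s1 with expected payoff -25/8.

-25/8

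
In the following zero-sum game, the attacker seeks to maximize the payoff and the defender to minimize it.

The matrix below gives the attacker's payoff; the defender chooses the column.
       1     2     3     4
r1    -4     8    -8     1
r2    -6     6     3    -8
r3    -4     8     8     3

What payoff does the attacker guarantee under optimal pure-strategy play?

-4

Row minima: -8, -8, -4 → the attacker's maximin is -4.
Column maxima: -4, 8, 8, 3 → the defender's minimax is -4.
They coincide at (r3, 1), so the value is -4.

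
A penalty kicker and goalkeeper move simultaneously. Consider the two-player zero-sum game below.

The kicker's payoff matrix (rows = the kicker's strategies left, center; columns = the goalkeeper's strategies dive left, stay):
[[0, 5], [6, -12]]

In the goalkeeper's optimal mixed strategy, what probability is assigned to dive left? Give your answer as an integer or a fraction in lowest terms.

17/23

Row minima are 0 and -12, so the kicker's maximin is 0; column maxima are 6 and 5, so the goalkeeper's minimax is 5. These differ, so the equilibrium is in mixed strategies.
Let the goalkeeper play dive left with probability q. The kicker is indifferent when 5(1−q) = 6q − 12(1−q), giving q = 17/23.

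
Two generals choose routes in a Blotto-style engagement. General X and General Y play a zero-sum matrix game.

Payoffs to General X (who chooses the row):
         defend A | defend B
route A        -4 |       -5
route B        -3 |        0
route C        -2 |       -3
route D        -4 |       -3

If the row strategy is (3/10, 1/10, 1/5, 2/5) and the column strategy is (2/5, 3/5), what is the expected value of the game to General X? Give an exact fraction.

Against (2/5, 3/5), each row's expected payoff is route A: -23/5; route B: -6/5; route C: -13/5; route D: -17/5.
Taking the (3/10, 1/10, 1/5, 2/5)-weighted average: (3/10)·(-23/5) + (1/10)·(-6/5) + (1/5)·(-13/5) + (2/5)·(-17/5) = -169/50.

-169/50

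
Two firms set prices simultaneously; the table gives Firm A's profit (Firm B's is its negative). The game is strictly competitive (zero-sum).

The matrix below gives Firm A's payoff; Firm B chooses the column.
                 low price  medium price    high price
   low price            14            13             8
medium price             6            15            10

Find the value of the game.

46/5

Column medium price is strictly dominated by high price for Firm B (it gives Firm A more in every row).
The remaining 2×2 game on (low price, medium price) × (low price, high price) has no saddle point. Let Firm A play low price with probability p; indifference gives 14p + 6(1−p) = 8p + 10(1−p), so p = 2/5.
Similarly Firm B's optimal q on low price is 1/5, and the value is 14·(1/5) + (8)·(4/5) = 46/5.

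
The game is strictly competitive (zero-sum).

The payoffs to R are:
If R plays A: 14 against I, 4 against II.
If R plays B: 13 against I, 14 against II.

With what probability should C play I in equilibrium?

Row minima are 4 and 13, so R's maximin is 13; column maxima are 14 and 14, so C's minimax is 14. These differ, so the equilibrium is in mixed strategies.
Let C play I with probability q. R is indifferent when 14q + 4(1−q) = 13q + 14(1−q), giving q = 10/11.

10/11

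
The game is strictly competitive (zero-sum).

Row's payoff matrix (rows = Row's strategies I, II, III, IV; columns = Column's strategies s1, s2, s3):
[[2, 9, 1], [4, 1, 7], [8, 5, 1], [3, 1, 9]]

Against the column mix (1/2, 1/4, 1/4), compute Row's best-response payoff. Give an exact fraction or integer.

I: (2)·(1/2) + (9)·(1/4) + (1)·(1/4) = 7/2.
II: (4)·(1/2) + (1)·(1/4) + (7)·(1/4) = 4.
III: (8)·(1/2) + (5)·(1/4) + (1)·(1/4) = 11/2.
IV: (3)·(1/2) + (1)·(1/4) + (9)·(1/4) = 4.
The best pure response is III with expected payoff 11/2.

11/2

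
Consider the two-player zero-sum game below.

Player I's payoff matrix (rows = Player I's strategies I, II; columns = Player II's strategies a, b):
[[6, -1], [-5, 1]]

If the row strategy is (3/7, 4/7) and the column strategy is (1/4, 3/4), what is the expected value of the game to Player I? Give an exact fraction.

1/28

Against (1/4, 3/4), each row's expected payoff is I: 3/4; II: -1/2.
Taking the (3/7, 4/7)-weighted average: (3/7)·(3/4) + (4/7)·(-1/2) = 1/28.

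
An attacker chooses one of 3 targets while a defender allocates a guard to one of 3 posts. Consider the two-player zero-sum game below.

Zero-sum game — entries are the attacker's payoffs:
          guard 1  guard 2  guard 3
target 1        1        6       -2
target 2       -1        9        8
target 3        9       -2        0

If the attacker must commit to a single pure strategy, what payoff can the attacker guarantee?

The worst-case payoff for each row is target 1: -2, target 2: -1, target 3: -2.
The best of these is -1.

-1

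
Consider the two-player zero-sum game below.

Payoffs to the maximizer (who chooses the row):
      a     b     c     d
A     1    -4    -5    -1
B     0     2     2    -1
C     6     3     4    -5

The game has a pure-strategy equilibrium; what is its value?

-1

Row minima: -5, -1, -5 → the maximizer's maximin is -1.
Column maxima: 6, 3, 4, -1 → the minimizer's minimax is -1.
They coincide at (B, d), so the value is -1.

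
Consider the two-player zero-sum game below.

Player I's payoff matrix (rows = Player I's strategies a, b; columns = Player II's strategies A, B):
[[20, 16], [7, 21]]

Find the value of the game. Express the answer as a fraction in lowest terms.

154/9

Row minima are 16 and 7, so Player I's maximin is 16; column maxima are 20 and 21, so Player II's minimax is 20. These differ, so the equilibrium is in mixed strategies.
Let Player I play a with probability p. Player II is indifferent when 20p + 7(1−p) = 16p + 21(1−p), giving p = 7/9.
Let Player II play A with probability q. Player I is indifferent when 20q + 16(1−q) = 7q + 21(1−q), giving q = 5/18.
The value is 20·(5/18) + (16)·(13/18) = 154/9.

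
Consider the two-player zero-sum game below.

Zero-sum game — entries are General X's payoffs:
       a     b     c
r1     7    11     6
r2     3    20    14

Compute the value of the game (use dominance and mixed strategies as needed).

Column b is strictly dominated by c for General Y (it gives General X more in every row).
The remaining 2×2 game on (r1, r2) × (a, c) has no saddle point. Let General X play r1 with probability p; indifference gives 7p + 3(1−p) = 6p + 14(1−p), so p = 11/12.
Similarly General Y's optimal q on a is 2/3, and the value is 7·(2/3) + (6)·(1/3) = 20/3.

20/3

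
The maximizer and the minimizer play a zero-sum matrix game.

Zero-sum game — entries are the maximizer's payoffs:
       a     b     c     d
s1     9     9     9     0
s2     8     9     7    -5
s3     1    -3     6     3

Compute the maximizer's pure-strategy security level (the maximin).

0

The worst-case payoff for each row is s1: 0, s2: -5, s3: -3.
The best of these is 0.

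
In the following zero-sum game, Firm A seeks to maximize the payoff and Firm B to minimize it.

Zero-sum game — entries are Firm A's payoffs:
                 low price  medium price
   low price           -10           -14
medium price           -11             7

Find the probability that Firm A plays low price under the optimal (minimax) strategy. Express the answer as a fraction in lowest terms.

Row minima are -14 and -11, so Firm A's maximin is -11; column maxima are -10 and 7, so Firm B's minimax is -10. These differ, so the equilibrium is in mixed strategies.
Let Firm A play low price with probability p. Firm B is indifferent when −10p − 11(1−p) = −14p + 7(1−p), giving p = 9/11.

9/11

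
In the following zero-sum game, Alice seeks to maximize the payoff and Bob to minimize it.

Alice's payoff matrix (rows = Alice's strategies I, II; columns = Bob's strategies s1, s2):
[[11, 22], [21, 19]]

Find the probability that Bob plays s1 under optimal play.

Row minima are 11 and 19, so Alice's maximin is 19; column maxima are 21 and 22, so Bob's minimax is 21. These differ, so the equilibrium is in mixed strategies.
Let Bob play s1 with probability q. Alice is indifferent when 11q + 22(1−q) = 21q + 19(1−q), giving q = 3/13.

3/13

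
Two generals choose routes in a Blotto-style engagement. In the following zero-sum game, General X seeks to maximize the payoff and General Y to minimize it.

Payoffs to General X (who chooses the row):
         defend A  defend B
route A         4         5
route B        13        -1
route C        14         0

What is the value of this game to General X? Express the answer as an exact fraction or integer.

14/3

Row route B is strictly dominated by row route C, so General X never plays it.
The remaining 2×2 game on (route A, route C) × (defend A, defend B) has no saddle point. Let General X play route A with probability p; indifference gives 4p + 14(1−p) = 5p, so p = 14/15.
Similarly General Y's optimal q on defend A is 1/3, and the value is 4·(1/3) + (5)·(2/3) = 14/3.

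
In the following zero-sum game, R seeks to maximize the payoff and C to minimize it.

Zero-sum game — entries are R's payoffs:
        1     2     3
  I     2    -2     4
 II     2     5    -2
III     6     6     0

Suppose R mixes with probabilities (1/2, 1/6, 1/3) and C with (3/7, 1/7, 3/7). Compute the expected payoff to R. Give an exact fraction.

Against (3/7, 1/7, 3/7), each row's expected payoff is I: 16/7; II: 5/7; III: 24/7.
Taking the (1/2, 1/6, 1/3)-weighted average: (1/2)·(16/7) + (1/6)·(5/7) + (1/3)·(24/7) = 101/42.

101/42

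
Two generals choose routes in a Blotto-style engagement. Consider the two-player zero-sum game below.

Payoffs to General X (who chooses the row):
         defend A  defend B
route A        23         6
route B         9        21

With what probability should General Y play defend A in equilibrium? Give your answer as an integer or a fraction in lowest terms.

Row minima are 6 and 9, so General X's maximin is 9; column maxima are 23 and 21, so General Y's minimax is 21. These differ, so the equilibrium is in mixed strategies.
Let General Y play defend A with probability q. General X is indifferent when 23q + 6(1−q) = 9q + 21(1−q), giving q = 15/29.

15/29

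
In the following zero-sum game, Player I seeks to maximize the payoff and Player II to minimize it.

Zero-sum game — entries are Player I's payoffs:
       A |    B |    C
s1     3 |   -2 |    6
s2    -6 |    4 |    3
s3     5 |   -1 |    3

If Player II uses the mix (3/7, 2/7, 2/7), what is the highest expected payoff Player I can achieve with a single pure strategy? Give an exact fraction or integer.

s1: (3)·(3/7) + (-2)·(2/7) + (6)·(2/7) = 17/7.
s2: (-6)·(3/7) + (4)·(2/7) + (3)·(2/7) = -4/7.
s3: (5)·(3/7) + (-1)·(2/7) + (3)·(2/7) = 19/7.
The best pure response is s3 with expected payoff 19/7.

19/7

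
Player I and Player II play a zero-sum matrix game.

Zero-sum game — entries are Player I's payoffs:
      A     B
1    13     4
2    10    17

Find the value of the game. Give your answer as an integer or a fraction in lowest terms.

Row minima are 4 and 10, so Player I's maximin is 10; column maxima are 13 and 17, so Player II's minimax is 13. These differ, so the equilibrium is in mixed strategies.
Let Player I play 1 with probability p. Player II is indifferent when 13p + 10(1−p) = 4p + 17(1−p), giving p = 7/16.
Let Player II play A with probability q. Player I is indifferent when 13q + 4(1−q) = 10q + 17(1−q), giving q = 13/16.
The value is 13·(13/16) + (4)·(3/16) = 181/16.

181/16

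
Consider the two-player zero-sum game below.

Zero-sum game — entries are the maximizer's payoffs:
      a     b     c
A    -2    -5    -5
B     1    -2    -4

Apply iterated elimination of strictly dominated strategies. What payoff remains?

-4

Row A is strictly dominated by row B (1>-2, -2>-5, -4>-5); eliminate A.
Column b is strictly dominated by c for the minimizer (-4<-2); eliminate b.
Column a is strictly dominated by c for the minimizer (-4<1); eliminate a.
Only (B, c) remains, with payoff -4.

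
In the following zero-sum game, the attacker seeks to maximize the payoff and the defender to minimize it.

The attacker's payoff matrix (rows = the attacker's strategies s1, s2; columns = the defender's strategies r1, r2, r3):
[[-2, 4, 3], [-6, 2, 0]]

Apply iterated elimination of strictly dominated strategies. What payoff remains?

Column r2 is strictly dominated by r1 for the defender (-2<4, -6<2); eliminate r2.
Row s2 is strictly dominated by row s1 (-2>-6, 3>0); eliminate s2.
Column r3 is strictly dominated by r1 for the defender (-2<3); eliminate r3.
Only (s1, r1) remains, with payoff -2.

-2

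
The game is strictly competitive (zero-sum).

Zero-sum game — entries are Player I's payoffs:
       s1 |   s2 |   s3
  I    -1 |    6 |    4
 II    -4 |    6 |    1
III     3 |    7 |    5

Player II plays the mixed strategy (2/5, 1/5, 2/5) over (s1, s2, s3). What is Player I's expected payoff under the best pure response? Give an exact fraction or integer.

23/5

I: (-1)·(2/5) + (6)·(1/5) + (4)·(2/5) = 12/5.
II: (-4)·(2/5) + (6)·(1/5) + (1)·(2/5) = 0.
III: (3)·(2/5) + (7)·(1/5) + (5)·(2/5) = 23/5.
The best pure response is III with expected payoff 23/5.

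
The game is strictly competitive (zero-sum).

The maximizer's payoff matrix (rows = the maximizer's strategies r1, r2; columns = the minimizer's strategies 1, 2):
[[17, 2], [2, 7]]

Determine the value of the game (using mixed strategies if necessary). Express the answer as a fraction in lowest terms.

Row minima are 2 and 2, so the maximizer's maximin is 2; column maxima are 17 and 7, so the minimizer's minimax is 7. These differ, so the equilibrium is in mixed strategies.
Let the maximizer play r1 with probability p. The minimizer is indifferent when 17p + 2(1−p) = 2p + 7(1−p), giving p = 1/4.
Let the minimizer play 1 with probability q. The maximizer is indifferent when 17q + 2(1−q) = 2q + 7(1−q), giving q = 1/4.
The value is 17·(1/4) + (2)·(3/4) = 23/4.

23/4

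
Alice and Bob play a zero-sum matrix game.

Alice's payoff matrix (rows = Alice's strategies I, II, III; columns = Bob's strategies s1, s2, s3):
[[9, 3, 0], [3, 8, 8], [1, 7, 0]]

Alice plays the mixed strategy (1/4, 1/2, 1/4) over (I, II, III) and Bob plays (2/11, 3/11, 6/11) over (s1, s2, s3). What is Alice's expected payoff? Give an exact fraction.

Against (2/11, 3/11, 6/11), each row's expected payoff is I: 27/11; II: 78/11; III: 23/11.
Taking the (1/4, 1/2, 1/4)-weighted average: (1/4)·(27/11) + (1/2)·(78/11) + (1/4)·(23/11) = 103/22.

103/22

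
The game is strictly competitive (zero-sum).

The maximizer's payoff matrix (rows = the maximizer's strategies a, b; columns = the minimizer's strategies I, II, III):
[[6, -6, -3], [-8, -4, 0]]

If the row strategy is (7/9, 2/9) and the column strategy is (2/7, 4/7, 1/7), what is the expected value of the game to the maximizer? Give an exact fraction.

Against (2/7, 4/7, 1/7), each row's expected payoff is a: -15/7; b: -32/7.
Taking the (7/9, 2/9)-weighted average: (7/9)·(-15/7) + (2/9)·(-32/7) = -169/63.

-169/63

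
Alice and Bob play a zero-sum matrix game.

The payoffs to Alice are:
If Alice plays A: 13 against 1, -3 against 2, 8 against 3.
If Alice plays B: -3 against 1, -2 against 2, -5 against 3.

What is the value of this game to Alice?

-31/14

Column 1 is strictly dominated by 3 for Bob (it gives Alice more in every row).
The remaining 2×2 game on (A, B) × (2, 3) has no saddle point. Let Alice play A with probability p; indifference gives −3p − 2(1−p) = 8p − 5(1−p), so p = 3/14.
Similarly Bob's optimal q on 2 is 13/14, and the value is -3·(13/14) + (8)·(1/14) = -31/14.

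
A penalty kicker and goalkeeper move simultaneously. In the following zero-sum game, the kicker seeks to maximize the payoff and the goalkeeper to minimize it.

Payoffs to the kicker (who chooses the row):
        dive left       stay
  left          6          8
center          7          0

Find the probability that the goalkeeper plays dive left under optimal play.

Row minima are 6 and 0, so the kicker's maximin is 6; column maxima are 7 and 8, so the goalkeeper's minimax is 7. These differ, so the equilibrium is in mixed strategies.
Let the goalkeeper play dive left with probability q. The kicker is indifferent when 6q + 8(1−q) = 7q, giving q = 8/9.

8/9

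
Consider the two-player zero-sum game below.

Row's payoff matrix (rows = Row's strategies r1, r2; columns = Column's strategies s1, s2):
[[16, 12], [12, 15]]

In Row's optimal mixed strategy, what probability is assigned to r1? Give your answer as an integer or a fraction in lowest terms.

3/7

Row minima are 12 and 12, so Row's maximin is 12; column maxima are 16 and 15, so Column's minimax is 15. These differ, so the equilibrium is in mixed strategies.
Let Row play r1 with probability p. Column is indifferent when 16p + 12(1−p) = 12p + 15(1−p), giving p = 3/7.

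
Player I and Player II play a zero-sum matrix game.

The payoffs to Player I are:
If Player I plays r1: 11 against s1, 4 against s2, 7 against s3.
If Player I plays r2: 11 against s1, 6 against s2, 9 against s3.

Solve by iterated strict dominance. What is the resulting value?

Column s1 is strictly dominated by s2 for Player II (4<11, 6<11); eliminate s1.
Column s3 is strictly dominated by s2 for Player II (4<7, 6<9); eliminate s3.
Row r1 is strictly dominated by row r2 (6>4); eliminate r1.
Only (r2, s2) remains, with payoff 6.

6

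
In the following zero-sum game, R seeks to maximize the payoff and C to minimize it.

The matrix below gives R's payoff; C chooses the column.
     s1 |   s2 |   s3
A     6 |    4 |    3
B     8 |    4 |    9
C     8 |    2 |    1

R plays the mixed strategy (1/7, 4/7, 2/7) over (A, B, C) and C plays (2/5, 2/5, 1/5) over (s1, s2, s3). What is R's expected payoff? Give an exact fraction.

197/35

Against (2/5, 2/5, 1/5), each row's expected payoff is A: 23/5; B: 33/5; C: 21/5.
Taking the (1/7, 4/7, 2/7)-weighted average: (1/7)·(23/5) + (4/7)·(33/5) + (2/7)·(21/5) = 197/35.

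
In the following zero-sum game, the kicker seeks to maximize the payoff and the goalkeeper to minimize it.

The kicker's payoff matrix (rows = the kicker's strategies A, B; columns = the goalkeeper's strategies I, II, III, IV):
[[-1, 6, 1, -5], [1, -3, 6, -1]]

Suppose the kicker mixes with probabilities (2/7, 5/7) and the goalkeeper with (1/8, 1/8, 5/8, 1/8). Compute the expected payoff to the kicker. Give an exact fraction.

Against (1/8, 1/8, 5/8, 1/8), each row's expected payoff is A: 5/8; B: 27/8.
Taking the (2/7, 5/7)-weighted average: (2/7)·(5/8) + (5/7)·(27/8) = 145/56.

145/56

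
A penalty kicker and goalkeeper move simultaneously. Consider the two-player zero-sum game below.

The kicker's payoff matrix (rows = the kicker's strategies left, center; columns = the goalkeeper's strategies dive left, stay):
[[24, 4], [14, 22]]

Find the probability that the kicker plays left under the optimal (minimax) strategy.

Row minima are 4 and 14, so the kicker's maximin is 14; column maxima are 24 and 22, so the goalkeeper's minimax is 22. These differ, so the equilibrium is in mixed strategies.
Let the kicker play left with probability p. The goalkeeper is indifferent when 24p + 14(1−p) = 4p + 22(1−p), giving p = 2/7.

2/7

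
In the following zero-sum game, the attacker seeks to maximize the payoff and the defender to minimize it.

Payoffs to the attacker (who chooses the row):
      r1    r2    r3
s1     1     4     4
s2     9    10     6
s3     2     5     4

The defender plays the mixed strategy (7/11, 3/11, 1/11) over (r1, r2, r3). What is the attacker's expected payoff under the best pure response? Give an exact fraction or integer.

9

s1: (1)·(7/11) + (4)·(3/11) + (4)·(1/11) = 23/11.
s2: (9)·(7/11) + (10)·(3/11) + (6)·(1/11) = 9.
s3: (2)·(7/11) + (5)·(3/11) + (4)·(1/11) = 3.
The best pure response is s2 with expected payoff 9.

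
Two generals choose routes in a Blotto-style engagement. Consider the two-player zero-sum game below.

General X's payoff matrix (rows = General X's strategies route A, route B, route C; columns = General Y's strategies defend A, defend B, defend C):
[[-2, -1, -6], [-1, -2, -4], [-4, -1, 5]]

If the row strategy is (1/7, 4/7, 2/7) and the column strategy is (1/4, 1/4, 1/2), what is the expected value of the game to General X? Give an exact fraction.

-7/4

Against (1/4, 1/4, 1/2), each row's expected payoff is route A: -15/4; route B: -11/4; route C: 5/4.
Taking the (1/7, 4/7, 2/7)-weighted average: (1/7)·(-15/4) + (4/7)·(-11/4) + (2/7)·(5/4) = -7/4.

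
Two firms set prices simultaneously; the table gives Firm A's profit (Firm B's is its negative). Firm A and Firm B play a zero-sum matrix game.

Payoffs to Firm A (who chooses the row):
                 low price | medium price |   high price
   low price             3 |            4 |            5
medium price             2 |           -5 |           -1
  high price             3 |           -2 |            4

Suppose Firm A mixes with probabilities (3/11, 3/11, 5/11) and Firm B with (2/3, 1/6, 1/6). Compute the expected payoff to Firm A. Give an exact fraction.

Against (2/3, 1/6, 1/6), each row's expected payoff is low price: 7/2; medium price: 1/3; high price: 7/3.
Taking the (3/11, 3/11, 5/11)-weighted average: (3/11)·(7/2) + (3/11)·(1/3) + (5/11)·(7/3) = 139/66.

139/66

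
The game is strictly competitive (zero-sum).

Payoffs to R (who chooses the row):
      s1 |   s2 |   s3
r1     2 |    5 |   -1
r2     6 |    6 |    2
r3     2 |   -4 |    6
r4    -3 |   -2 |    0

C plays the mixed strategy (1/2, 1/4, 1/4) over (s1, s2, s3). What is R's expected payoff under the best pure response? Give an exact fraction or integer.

5

r1: (2)·(1/2) + (5)·(1/4) + (-1)·(1/4) = 2.
r2: (6)·(1/2) + (6)·(1/4) + (2)·(1/4) = 5.
r3: (2)·(1/2) + (-4)·(1/4) + (6)·(1/4) = 3/2.
r4: (-3)·(1/2) + (-2)·(1/4) + (0)·(1/4) = -2.
The best pure response is r2 with expected payoff 5.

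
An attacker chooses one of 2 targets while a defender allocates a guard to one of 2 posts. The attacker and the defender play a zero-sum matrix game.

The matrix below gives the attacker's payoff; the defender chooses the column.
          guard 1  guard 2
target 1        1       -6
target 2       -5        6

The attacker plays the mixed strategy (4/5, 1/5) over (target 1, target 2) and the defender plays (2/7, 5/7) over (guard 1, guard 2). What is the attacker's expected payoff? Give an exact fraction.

Against (2/7, 5/7), each row's expected payoff is target 1: -4; target 2: 20/7.
Taking the (4/5, 1/5)-weighted average: (4/5)·(-4) + (1/5)·(20/7) = -92/35.

-92/35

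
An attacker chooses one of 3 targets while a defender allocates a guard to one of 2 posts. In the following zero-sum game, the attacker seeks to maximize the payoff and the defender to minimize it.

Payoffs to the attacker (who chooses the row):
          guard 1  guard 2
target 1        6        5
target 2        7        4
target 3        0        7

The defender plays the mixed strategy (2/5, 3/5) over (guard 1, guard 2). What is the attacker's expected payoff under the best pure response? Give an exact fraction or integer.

target 1: (6)·(2/5) + (5)·(3/5) = 27/5.
target 2: (7)·(2/5) + (4)·(3/5) = 26/5.
target 3: (0)·(2/5) + (7)·(3/5) = 21/5.
The best pure response is target 1 with expected payoff 27/5.

27/5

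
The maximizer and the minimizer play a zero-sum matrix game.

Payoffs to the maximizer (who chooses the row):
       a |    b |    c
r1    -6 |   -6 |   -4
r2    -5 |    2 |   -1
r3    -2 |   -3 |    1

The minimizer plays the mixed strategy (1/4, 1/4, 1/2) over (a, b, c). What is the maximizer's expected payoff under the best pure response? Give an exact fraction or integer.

-3/4

r1: (-6)·(1/4) + (-6)·(1/4) + (-4)·(1/2) = -5.
r2: (-5)·(1/4) + (2)·(1/4) + (-1)·(1/2) = -5/4.
r3: (-2)·(1/4) + (-3)·(1/4) + (1)·(1/2) = -3/4.
The best pure response is r3 with expected payoff -3/4.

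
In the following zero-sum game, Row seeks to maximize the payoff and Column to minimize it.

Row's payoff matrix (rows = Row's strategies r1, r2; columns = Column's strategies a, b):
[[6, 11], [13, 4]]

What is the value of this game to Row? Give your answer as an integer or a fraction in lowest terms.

17/2

Row minima are 6 and 4, so Row's maximin is 6; column maxima are 13 and 11, so Column's minimax is 11. These differ, so the equilibrium is in mixed strategies.
Let Row play r1 with probability p. Column is indifferent when 6p + 13(1−p) = 11p + 4(1−p), giving p = 9/14.
Let Column play a with probability q. Row is indifferent when 6q + 11(1−q) = 13q + 4(1−q), giving q = 1/2.
The value is 6·(1/2) + (11)·(1/2) = 17/2.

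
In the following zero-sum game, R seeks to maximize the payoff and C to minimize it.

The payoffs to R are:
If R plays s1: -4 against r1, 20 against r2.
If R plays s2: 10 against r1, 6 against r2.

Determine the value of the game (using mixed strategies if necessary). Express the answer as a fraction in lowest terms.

Row minima are -4 and 6, so R's maximin is 6; column maxima are 10 and 20, so C's minimax is 10. These differ, so the equilibrium is in mixed strategies.
Let R play s1 with probability p. C is indifferent when −4p + 10(1−p) = 20p + 6(1−p), giving p = 1/7.
Let C play r1 with probability q. R is indifferent when −4q + 20(1−q) = 10q + 6(1−q), giving q = 1/2.
The value is -4·(1/2) + (20)·(1/2) = 8.

8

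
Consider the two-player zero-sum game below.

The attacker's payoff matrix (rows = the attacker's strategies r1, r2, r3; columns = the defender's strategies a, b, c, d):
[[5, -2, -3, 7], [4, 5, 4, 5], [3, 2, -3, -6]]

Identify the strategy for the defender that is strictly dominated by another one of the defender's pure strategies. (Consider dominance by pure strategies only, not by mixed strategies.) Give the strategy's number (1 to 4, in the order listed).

The defender prefers columns that give the attacker less. Compare b with c: -3 < -2, 4 < 5, -3 < 2.
So c strictly dominates b for the defender; b is strictly dominated.

2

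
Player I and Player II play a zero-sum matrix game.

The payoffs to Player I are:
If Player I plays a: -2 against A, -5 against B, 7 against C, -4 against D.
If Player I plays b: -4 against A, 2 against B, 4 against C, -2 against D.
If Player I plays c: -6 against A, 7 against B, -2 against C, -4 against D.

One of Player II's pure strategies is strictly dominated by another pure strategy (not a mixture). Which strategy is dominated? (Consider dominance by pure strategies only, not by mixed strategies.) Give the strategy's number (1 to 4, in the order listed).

3

Player II prefers columns that give Player I less. Compare C with A: -2 < 7, -4 < 4, -6 < -2.
So A strictly dominates C for Player II; C is strictly dominated.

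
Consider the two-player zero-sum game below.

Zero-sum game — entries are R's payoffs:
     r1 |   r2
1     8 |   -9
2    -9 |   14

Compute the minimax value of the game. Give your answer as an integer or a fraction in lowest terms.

Row minima are -9 and -9, so R's maximin is -9; column maxima are 8 and 14, so C's minimax is 8. These differ, so the equilibrium is in mixed strategies.
Let R play 1 with probability p. C is indifferent when 8p − 9(1−p) = −9p + 14(1−p), giving p = 23/40.
Let C play r1 with probability q. R is indifferent when 8q − 9(1−q) = −9q + 14(1−q), giving q = 23/40.
The value is 8·(23/40) + (-9)·(17/40) = 31/40.

31/40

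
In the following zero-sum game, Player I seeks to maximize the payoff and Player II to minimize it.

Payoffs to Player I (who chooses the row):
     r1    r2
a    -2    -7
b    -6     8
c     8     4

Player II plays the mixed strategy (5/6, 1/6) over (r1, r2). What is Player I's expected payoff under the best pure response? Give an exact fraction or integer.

a: (-2)·(5/6) + (-7)·(1/6) = -17/6.
b: (-6)·(5/6) + (8)·(1/6) = -11/3.
c: (8)·(5/6) + (4)·(1/6) = 22/3.
The best pure response is c with expected payoff 22/3.

22/3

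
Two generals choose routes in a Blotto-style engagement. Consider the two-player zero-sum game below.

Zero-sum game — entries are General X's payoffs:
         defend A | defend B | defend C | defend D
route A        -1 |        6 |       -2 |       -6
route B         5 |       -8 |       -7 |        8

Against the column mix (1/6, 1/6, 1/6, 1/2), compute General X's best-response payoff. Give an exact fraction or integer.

7/3

route A: (-1)·(1/6) + (6)·(1/6) + (-2)·(1/6) + (-6)·(1/2) = -5/2.
route B: (5)·(1/6) + (-8)·(1/6) + (-7)·(1/6) + (8)·(1/2) = 7/3.
The best pure response is route B with expected payoff 7/3.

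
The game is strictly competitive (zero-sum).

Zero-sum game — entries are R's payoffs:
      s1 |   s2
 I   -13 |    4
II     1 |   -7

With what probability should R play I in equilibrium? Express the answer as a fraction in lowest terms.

8/25

Row minima are -13 and -7, so R's maximin is -7; column maxima are 1 and 4, so C's minimax is 1. These differ, so the equilibrium is in mixed strategies.
Let R play I with probability p. C is indifferent when −13p + (1−p) = 4p − 7(1−p), giving p = 8/25.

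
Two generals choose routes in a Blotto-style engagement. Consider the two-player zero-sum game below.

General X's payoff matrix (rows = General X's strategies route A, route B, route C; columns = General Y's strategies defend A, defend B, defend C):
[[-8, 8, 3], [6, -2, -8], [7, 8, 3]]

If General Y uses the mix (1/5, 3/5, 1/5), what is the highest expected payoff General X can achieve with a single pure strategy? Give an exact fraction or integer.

34/5

route A: (-8)·(1/5) + (8)·(3/5) + (3)·(1/5) = 19/5.
route B: (6)·(1/5) + (-2)·(3/5) + (-8)·(1/5) = -8/5.
route C: (7)·(1/5) + (8)·(3/5) + (3)·(1/5) = 34/5.
The best pure response is route C with expected payoff 34/5.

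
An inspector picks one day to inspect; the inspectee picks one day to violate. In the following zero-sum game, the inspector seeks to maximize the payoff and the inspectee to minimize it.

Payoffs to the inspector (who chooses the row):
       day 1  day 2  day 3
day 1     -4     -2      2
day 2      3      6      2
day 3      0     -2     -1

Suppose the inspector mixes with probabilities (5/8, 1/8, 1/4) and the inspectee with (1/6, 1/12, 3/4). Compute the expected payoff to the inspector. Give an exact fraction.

1/2

Against (1/6, 1/12, 3/4), each row's expected payoff is day 1: 2/3; day 2: 5/2; day 3: -11/12.
Taking the (5/8, 1/8, 1/4)-weighted average: (5/8)·(2/3) + (1/8)·(5/2) + (1/4)·(-11/12) = 1/2.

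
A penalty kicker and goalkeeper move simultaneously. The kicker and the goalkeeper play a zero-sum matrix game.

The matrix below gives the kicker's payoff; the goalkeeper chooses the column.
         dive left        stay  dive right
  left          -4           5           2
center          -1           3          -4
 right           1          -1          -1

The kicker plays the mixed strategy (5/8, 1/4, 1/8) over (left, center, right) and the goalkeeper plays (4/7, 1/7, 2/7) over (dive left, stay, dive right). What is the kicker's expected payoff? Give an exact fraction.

Against (4/7, 1/7, 2/7), each row's expected payoff is left: -1; center: -9/7; right: 1/7.
Taking the (5/8, 1/4, 1/8)-weighted average: (5/8)·(-1) + (1/4)·(-9/7) + (1/8)·(1/7) = -13/14.

-13/14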